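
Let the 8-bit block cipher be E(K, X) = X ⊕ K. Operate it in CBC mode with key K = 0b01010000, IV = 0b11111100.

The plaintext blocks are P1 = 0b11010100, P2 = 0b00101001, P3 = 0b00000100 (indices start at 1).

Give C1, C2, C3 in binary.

C1 = 0b01111000, C2 = 0b00000001, C3 = 0b01010101

CBC encryption: C_i = E(K, P_i ⊕ C_{i−1}), with C_{0} = IV.
C1: P1 ⊕ 0b11111100 = 0b00101000; E(K, 0b00101000) = 0b01111000.
C2: P2 ⊕ 0b01111000 = 0b01010001; E(K, 0b01010001) = 0b00000001.
C3: P3 ⊕ 0b00000001 = 0b00000101; E(K, 0b00000101) = 0b01010101.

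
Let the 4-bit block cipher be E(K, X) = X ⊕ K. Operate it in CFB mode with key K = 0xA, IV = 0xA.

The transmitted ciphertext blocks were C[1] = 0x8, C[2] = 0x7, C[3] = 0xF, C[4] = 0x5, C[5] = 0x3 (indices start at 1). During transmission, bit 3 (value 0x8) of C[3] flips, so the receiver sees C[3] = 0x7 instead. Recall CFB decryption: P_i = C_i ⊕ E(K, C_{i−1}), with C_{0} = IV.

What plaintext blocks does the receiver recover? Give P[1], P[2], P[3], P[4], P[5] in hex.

P[1] = 0x8, P[2] = 0x5, P[3] = 0xA, P[4] = 0x8, P[5] = 0xC

Only C[3] changed, to 0x7. In CFB, a change in C_i flips the same bit in P_i and garbles P_{i+1}. Decrypting the received ciphertext:
P[1]: E(K, 0xA) = 0x0; 0x8 ⊕ 0x0 = 0x8.
P[2]: E(K, 0x8) = 0x2; 0x7 ⊕ 0x2 = 0x5.
P[3]: E(K, 0x7) = 0xD; 0x7 ⊕ 0xD = 0xA.
P[4]: E(K, 0x7) = 0xD; 0x5 ⊕ 0xD = 0x8.
P[5]: E(K, 0x5) = 0xF; 0x3 ⊕ 0xF = 0xC.
Blocks that differ from the original plaintext: P[3], P[4].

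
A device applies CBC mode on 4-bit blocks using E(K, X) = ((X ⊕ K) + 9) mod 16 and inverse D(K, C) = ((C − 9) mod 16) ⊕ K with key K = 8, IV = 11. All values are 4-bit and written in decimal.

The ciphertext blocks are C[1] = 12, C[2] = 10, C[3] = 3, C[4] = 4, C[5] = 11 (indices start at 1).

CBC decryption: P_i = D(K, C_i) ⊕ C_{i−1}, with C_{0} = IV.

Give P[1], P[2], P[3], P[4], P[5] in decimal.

P[1] = 0, P[2] = 5, P[3] = 8, P[4] = 0, P[5] = 14

P[1]: D(K, 12) = 11; 11 ⊕ 11 = 0.
P[2]: D(K, 10) = 9; 9 ⊕ 12 = 5.
P[3]: D(K, 3) = 2; 2 ⊕ 10 = 8.
P[4]: D(K, 4) = 3; 3 ⊕ 3 = 0.
P[5]: D(K, 11) = 10; 10 ⊕ 4 = 14.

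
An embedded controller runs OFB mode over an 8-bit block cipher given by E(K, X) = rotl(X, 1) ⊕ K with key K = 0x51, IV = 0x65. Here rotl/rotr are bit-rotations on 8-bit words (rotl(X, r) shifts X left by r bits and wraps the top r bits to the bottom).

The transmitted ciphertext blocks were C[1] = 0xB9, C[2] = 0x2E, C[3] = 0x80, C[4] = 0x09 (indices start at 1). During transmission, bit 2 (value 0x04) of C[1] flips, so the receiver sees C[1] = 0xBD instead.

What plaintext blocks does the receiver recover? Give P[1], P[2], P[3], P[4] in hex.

OFB decryption: S_i = E(K, S_{i−1}) with S_{0} = IV; P_i = C_i ⊕ S_i.
Only C[1] changed, to 0xBD. In OFB, a change in C_i flips the same bit in P_i only; the keystream is unaffected. Decrypting the received ciphertext:
P[1]: S = E(K, 0x65) = 0x9B; 0xBD ⊕ 0x9B = 0x26.
P[2]: S = E(K, 0x9B) = 0x66; 0x2E ⊕ 0x66 = 0x48.
P[3]: S = E(K, 0x66) = 0x9D; 0x80 ⊕ 0x9D = 0x1D.
P[4]: S = E(K, 0x9D) = 0x6A; 0x09 ⊕ 0x6A = 0x63.
Blocks that differ from the original plaintext: P[1].

P[1] = 0x26, P[2] = 0x48, P[3] = 0x1D, P[4] = 0x63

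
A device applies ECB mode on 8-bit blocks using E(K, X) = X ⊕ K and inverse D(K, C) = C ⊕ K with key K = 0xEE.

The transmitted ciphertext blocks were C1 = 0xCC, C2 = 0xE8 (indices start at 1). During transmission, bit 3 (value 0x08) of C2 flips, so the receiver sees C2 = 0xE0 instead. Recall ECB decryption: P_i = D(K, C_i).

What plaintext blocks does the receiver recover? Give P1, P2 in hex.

Only C2 changed, to 0xE0. In ECB, a change in C_i affects only P_i. Decrypting the received ciphertext:
P1: D(K, 0xCC) = 0x22.
P2: D(K, 0xE0) = 0x0E.
Blocks that differ from the original plaintext: P2.

P1 = 0x22, P2 = 0x0E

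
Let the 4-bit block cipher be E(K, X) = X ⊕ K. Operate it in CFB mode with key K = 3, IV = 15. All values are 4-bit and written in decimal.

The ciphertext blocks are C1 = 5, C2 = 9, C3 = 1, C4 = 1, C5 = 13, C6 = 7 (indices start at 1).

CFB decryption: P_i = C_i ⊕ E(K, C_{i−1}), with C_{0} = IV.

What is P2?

P2 = 15

P2: E(K, 5) = 6; 9 ⊕ 6 = 15.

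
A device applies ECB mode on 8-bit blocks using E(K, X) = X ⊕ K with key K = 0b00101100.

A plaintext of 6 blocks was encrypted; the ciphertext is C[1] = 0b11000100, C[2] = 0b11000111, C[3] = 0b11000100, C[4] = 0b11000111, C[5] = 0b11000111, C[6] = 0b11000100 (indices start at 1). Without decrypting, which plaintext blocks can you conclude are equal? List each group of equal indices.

P[1] = P[3] = P[6]; P[2] = P[4] = P[5]

ECB encrypts each block independently with the same key, so equal ciphertext blocks imply equal plaintext blocks.
C[1] = C[3] = C[6] = 0b11000100, so P[1] = P[3] = P[6].
C[2] = C[4] = C[5] = 0b11000111, so P[2] = P[4] = P[5].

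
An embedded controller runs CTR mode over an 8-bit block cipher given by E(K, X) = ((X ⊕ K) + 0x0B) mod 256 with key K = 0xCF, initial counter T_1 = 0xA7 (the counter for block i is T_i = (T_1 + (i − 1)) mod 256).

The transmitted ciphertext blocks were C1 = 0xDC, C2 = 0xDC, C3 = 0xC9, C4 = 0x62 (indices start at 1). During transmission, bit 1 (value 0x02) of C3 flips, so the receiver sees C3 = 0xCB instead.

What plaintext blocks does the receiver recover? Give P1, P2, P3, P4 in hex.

P1 = 0xAF, P2 = 0xAE, P3 = 0xBA, P4 = 0x12

CTR decryption: S_i = E(K, T_i) where T_i is the counter for block i; P_i = C_i ⊕ S_i.
Only C3 changed, to 0xCB. In CTR, a change in C_i flips the same bit in P_i only; the keystream is unaffected. Decrypting the received ciphertext:
P1: T = 0xA7, S = E(K, T) = 0x73; 0xDC ⊕ 0x73 = 0xAF.
P2: T = 0xA8, S = E(K, T) = 0x72; 0xDC ⊕ 0x72 = 0xAE.
P3: T = 0xA9, S = E(K, T) = 0x71; 0xCB ⊕ 0x71 = 0xBA.
P4: T = 0xAA, S = E(K, T) = 0x70; 0x62 ⊕ 0x70 = 0x12.
Blocks that differ from the original plaintext: P3.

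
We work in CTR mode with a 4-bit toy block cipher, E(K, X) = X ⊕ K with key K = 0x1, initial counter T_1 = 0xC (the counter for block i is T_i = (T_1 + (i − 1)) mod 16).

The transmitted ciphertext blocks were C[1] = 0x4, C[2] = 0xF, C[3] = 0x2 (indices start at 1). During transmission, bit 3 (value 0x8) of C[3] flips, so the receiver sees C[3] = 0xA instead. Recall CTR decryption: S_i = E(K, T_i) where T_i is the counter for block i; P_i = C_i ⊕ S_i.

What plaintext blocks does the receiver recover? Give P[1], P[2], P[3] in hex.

P[1] = 0x9, P[2] = 0x3, P[3] = 0x5

Only C[3] changed, to 0xA. In CTR, a change in C_i flips the same bit in P_i only; the keystream is unaffected. Decrypting the received ciphertext:
P[1]: T = 0xC, S = E(K, T) = 0xD; 0x4 ⊕ 0xD = 0x9.
P[2]: T = 0xD, S = E(K, T) = 0xC; 0xF ⊕ 0xC = 0x3.
P[3]: T = 0xE, S = E(K, T) = 0xF; 0xA ⊕ 0xF = 0x5.
Blocks that differ from the original plaintext: P[3].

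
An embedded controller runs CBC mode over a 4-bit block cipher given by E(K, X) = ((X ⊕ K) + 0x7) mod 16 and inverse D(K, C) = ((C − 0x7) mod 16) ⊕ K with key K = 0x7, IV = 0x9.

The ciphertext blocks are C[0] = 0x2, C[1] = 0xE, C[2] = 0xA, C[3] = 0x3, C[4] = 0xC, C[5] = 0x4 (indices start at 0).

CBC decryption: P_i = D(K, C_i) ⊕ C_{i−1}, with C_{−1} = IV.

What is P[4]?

P[4]: D(K, 0xC) = 0x2; 0x2 ⊕ 0x3 = 0x1.

P[4] = 0x1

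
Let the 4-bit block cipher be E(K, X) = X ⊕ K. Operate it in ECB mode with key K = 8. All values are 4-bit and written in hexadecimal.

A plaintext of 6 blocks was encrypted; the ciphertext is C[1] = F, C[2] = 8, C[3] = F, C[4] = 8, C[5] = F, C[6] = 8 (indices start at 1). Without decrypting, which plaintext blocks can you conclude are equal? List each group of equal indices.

P[1] = P[3] = P[5]; P[2] = P[4] = P[6]

ECB encrypts each block independently with the same key, so equal ciphertext blocks imply equal plaintext blocks.
C[1] = C[3] = C[5] = F, so P[1] = P[3] = P[5].
C[2] = C[4] = C[6] = 8, so P[2] = P[4] = P[6].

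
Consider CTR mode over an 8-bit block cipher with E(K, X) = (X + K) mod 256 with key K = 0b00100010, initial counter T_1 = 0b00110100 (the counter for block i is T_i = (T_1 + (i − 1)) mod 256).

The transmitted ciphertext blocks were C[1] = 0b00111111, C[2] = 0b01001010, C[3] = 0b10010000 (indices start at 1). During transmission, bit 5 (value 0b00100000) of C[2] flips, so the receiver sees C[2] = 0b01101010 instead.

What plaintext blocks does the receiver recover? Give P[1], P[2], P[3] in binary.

CTR decryption: S_i = E(K, T_i) where T_i is the counter for block i; P_i = C_i ⊕ S_i.
Only C[2] changed, to 0b01101010. In CTR, a change in C_i flips the same bit in P_i only; the keystream is unaffected. Decrypting the received ciphertext:
P[1]: T = 0b00110100, S = E(K, T) = 0b01010110; 0b00111111 ⊕ 0b01010110 = 0b01101001.
P[2]: T = 0b00110101, S = E(K, T) = 0b01010111; 0b01101010 ⊕ 0b01010111 = 0b00111101.
P[3]: T = 0b00110110, S = E(K, T) = 0b01011000; 0b10010000 ⊕ 0b01011000 = 0b11001000.
Blocks that differ from the original plaintext: P[2].

P[1] = 0b01101001, P[2] = 0b00111101, P[3] = 0b11001000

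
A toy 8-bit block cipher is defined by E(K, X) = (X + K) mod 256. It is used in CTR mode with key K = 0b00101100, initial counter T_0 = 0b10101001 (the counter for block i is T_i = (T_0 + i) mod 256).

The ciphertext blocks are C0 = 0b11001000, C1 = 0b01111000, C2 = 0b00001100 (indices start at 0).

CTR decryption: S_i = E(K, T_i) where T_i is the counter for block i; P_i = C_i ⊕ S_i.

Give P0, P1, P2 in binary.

P0: T = 0b10101001, S = E(K, T) = 0b11010101; 0b11001000 ⊕ 0b11010101 = 0b00011101.
P1: T = 0b10101010, S = E(K, T) = 0b11010110; 0b01111000 ⊕ 0b11010110 = 0b10101110.
P2: T = 0b10101011, S = E(K, T) = 0b11010111; 0b00001100 ⊕ 0b11010111 = 0b11011011.

P0 = 0b00011101, P1 = 0b10101110, P2 = 0b11011011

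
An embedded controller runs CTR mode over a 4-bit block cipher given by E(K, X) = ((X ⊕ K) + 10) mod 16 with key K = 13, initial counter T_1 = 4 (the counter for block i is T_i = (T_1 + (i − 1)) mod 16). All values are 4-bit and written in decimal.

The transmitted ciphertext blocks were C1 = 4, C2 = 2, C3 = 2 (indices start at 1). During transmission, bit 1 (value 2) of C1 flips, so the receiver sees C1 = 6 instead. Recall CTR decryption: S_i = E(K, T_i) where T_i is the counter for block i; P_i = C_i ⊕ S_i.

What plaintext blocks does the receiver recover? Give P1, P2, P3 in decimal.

P1 = 5, P2 = 0, P3 = 7

Only C1 changed, to 6. In CTR, a change in C_i flips the same bit in P_i only; the keystream is unaffected. Decrypting the received ciphertext:
P1: T = 4, S = E(K, T) = 3; 6 ⊕ 3 = 5.
P2: T = 5, S = E(K, T) = 2; 2 ⊕ 2 = 0.
P3: T = 6, S = E(K, T) = 5; 2 ⊕ 5 = 7.
Blocks that differ from the original plaintext: P1.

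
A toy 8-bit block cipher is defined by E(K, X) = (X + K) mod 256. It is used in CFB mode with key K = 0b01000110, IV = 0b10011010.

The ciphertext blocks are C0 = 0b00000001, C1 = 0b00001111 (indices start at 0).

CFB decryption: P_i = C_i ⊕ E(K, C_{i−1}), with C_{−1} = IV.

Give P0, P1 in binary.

P0: E(K, 0b10011010) = 0b11100000; 0b00000001 ⊕ 0b11100000 = 0b11100001.
P1: E(K, 0b00000001) = 0b01000111; 0b00001111 ⊕ 0b01000111 = 0b01001000.

P0 = 0b11100001, P1 = 0b01001000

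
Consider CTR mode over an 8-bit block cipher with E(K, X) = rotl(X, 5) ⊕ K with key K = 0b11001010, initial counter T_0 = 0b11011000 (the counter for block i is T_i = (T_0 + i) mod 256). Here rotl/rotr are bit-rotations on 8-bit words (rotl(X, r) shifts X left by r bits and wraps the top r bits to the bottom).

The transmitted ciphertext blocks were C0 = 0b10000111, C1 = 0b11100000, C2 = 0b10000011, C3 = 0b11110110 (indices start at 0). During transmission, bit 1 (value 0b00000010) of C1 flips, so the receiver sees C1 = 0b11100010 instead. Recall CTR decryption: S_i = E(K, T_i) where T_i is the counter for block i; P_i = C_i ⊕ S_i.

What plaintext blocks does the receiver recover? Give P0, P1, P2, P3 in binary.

Only C1 changed, to 0b11100010. In CTR, a change in C_i flips the same bit in P_i only; the keystream is unaffected. Decrypting the received ciphertext:
P0: T = 0b11011000, S = E(K, T) = 0b11010001; 0b10000111 ⊕ 0b11010001 = 0b01010110.
P1: T = 0b11011001, S = E(K, T) = 0b11110001; 0b11100010 ⊕ 0b11110001 = 0b00010011.
P2: T = 0b11011010, S = E(K, T) = 0b10010001; 0b10000011 ⊕ 0b10010001 = 0b00010010.
P3: T = 0b11011011, S = E(K, T) = 0b10110001; 0b11110110 ⊕ 0b10110001 = 0b01000111.
Blocks that differ from the original plaintext: P1.

P0 = 0b01010110, P1 = 0b00010011, P2 = 0b00010010, P3 = 0b01000111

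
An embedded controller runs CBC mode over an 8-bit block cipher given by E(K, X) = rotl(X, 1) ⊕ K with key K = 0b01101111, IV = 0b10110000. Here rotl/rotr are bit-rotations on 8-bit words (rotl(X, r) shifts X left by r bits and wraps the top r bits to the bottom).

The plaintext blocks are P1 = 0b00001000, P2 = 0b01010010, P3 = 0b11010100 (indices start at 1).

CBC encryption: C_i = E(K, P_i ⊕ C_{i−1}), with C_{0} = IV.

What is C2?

C1: P1 ⊕ 0b10110000 = 0b10111000; E(K, 0b10111000) = 0b00011110.
C2: P2 ⊕ 0b00011110 = 0b01001100; E(K, 0b01001100) = 0b11110111.

C2 = 0b11110111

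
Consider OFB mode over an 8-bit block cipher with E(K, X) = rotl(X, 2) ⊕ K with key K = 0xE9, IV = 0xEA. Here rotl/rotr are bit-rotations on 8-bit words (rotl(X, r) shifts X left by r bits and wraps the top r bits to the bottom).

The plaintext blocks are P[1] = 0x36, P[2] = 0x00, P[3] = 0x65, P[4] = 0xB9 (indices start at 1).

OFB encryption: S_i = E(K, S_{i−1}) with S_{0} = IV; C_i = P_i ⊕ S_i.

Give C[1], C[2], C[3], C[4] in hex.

C[1] = 0x74, C[2] = 0xE0, C[3] = 0x0F, C[4] = 0xF9

C[1]: S = E(K, 0xEA) = 0x42; 0x36 ⊕ 0x42 = 0x74.
C[2]: S = E(K, 0x42) = 0xE0; 0x00 ⊕ 0xE0 = 0xE0.
C[3]: S = E(K, 0xE0) = 0x6A; 0x65 ⊕ 0x6A = 0x0F.
C[4]: S = E(K, 0x6A) = 0x40; 0xB9 ⊕ 0x40 = 0xF9.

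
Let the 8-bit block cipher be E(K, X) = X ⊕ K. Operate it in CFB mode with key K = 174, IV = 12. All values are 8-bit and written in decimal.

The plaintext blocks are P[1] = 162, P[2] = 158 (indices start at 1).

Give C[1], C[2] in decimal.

C[1] = 0, C[2] = 48

CFB encryption: C_i = P_i ⊕ E(K, C_{i−1}), with C_{0} = IV.
C[1]: E(K, 12) = 162; 162 ⊕ 162 = 0.
C[2]: E(K, 0) = 174; 158 ⊕ 174 = 48.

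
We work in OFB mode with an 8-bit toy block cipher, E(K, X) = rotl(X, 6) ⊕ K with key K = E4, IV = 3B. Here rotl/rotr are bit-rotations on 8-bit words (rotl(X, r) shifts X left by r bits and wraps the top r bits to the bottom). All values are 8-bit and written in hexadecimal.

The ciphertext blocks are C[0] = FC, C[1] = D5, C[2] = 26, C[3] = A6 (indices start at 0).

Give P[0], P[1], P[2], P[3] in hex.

P[0] = D6, P[1] = BB, P[2] = 59, P[3] = 9D

OFB decryption: S_i = E(K, S_{i−1}) with S_{−1} = IV; P_i = C_i ⊕ S_i.
P[0]: S = E(K, 3B) = 2A; FC ⊕ 2A = D6.
P[1]: S = E(K, 2A) = 6E; D5 ⊕ 6E = BB.
P[2]: S = E(K, 6E) = 7F; 26 ⊕ 7F = 59.
P[3]: S = E(K, 7F) = 3B; A6 ⊕ 3B = 9D.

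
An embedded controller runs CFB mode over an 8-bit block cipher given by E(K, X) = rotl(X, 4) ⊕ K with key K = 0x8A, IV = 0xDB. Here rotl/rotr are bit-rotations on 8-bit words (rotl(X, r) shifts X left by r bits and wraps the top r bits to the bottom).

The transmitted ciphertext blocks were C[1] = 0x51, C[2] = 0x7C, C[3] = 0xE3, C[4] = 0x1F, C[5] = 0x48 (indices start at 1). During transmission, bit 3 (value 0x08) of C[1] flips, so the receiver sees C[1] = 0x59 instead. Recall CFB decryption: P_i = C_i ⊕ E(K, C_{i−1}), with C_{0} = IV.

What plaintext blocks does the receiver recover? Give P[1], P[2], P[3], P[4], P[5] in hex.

Only C[1] changed, to 0x59. In CFB, a change in C_i flips the same bit in P_i and garbles P_{i+1}. Decrypting the received ciphertext:
P[1]: E(K, 0xDB) = 0x37; 0x59 ⊕ 0x37 = 0x6E.
P[2]: E(K, 0x59) = 0x1F; 0x7C ⊕ 0x1F = 0x63.
P[3]: E(K, 0x7C) = 0x4D; 0xE3 ⊕ 0x4D = 0xAE.
P[4]: E(K, 0xE3) = 0xB4; 0x1F ⊕ 0xB4 = 0xAB.
P[5]: E(K, 0x1F) = 0x7B; 0x48 ⊕ 0x7B = 0x33.
Blocks that differ from the original plaintext: P[1], P[2].

P[1] = 0x6E, P[2] = 0x63, P[3] = 0xAE, P[4] = 0xAB, P[5] = 0x33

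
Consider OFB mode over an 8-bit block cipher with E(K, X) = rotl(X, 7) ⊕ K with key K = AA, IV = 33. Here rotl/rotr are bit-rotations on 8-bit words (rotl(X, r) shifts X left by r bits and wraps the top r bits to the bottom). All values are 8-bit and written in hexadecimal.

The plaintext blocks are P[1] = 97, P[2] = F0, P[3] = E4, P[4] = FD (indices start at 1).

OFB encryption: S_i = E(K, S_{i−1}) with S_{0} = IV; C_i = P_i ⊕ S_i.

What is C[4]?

C[4] = CE

C[1]: S = E(K, 33) = 33; 97 ⊕ 33 = A4.
C[2]: S = E(K, 33) = 33; F0 ⊕ 33 = C3.
C[3]: S = E(K, 33) = 33; E4 ⊕ 33 = D7.
C[4]: S = E(K, 33) = 33; FD ⊕ 33 = CE.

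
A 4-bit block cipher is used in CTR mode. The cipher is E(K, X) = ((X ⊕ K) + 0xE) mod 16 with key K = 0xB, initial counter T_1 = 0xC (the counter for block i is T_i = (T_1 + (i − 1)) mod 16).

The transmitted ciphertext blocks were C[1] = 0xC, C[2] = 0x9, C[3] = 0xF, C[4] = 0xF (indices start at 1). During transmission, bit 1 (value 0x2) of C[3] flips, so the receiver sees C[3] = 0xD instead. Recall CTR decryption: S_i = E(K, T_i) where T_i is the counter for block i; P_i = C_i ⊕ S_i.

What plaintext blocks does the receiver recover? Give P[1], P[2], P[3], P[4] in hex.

Only C[3] changed, to 0xD. In CTR, a change in C_i flips the same bit in P_i only; the keystream is unaffected. Decrypting the received ciphertext:
P[1]: T = 0xC, S = E(K, T) = 0x5; 0xC ⊕ 0x5 = 0x9.
P[2]: T = 0xD, S = E(K, T) = 0x4; 0x9 ⊕ 0x4 = 0xD.
P[3]: T = 0xE, S = E(K, T) = 0x3; 0xD ⊕ 0x3 = 0xE.
P[4]: T = 0xF, S = E(K, T) = 0x2; 0xF ⊕ 0x2 = 0xD.
Blocks that differ from the original plaintext: P[3].

P[1] = 0x9, P[2] = 0xD, P[3] = 0xE, P[4] = 0xD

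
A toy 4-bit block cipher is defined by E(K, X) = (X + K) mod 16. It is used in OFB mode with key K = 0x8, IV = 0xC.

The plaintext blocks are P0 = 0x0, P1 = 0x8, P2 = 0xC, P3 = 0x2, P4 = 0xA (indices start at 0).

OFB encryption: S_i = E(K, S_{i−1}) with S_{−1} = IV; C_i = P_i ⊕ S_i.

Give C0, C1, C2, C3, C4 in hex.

C0: S = E(K, 0xC) = 0x4; 0x0 ⊕ 0x4 = 0x4.
C1: S = E(K, 0x4) = 0xC; 0x8 ⊕ 0xC = 0x4.
C2: S = E(K, 0xC) = 0x4; 0xC ⊕ 0x4 = 0x8.
C3: S = E(K, 0x4) = 0xC; 0x2 ⊕ 0xC = 0xE.
C4: S = E(K, 0xC) = 0x4; 0xA ⊕ 0x4 = 0xE.

C0 = 0x4, C1 = 0x4, C2 = 0x8, C3 = 0xE, C4 = 0xE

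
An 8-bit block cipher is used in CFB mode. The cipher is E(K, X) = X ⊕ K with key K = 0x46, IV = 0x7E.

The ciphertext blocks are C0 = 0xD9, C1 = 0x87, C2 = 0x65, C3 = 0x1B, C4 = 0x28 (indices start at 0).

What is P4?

CFB decryption: P_i = C_i ⊕ E(K, C_{i−1}), with C_{−1} = IV.
P4: E(K, 0x1B) = 0x5D; 0x28 ⊕ 0x5D = 0x75.

P4 = 0x75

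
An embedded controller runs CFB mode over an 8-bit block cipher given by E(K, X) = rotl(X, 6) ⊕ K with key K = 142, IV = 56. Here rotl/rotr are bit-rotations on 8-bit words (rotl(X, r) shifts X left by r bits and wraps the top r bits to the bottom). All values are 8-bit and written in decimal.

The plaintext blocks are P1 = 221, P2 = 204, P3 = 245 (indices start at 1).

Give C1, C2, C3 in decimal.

C1 = 93, C2 = 21, C3 = 62

CFB encryption: C_i = P_i ⊕ E(K, C_{i−1}), with C_{0} = IV.
C1: E(K, 56) = 128; 221 ⊕ 128 = 93.
C2: E(K, 93) = 217; 204 ⊕ 217 = 21.
C3: E(K, 21) = 203; 245 ⊕ 203 = 62.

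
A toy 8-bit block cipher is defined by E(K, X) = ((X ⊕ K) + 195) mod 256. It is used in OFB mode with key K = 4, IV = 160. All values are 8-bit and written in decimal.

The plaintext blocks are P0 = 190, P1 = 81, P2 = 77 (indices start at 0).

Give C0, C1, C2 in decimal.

OFB encryption: S_i = E(K, S_{i−1}) with S_{−1} = IV; C_i = P_i ⊕ S_i.
C0: S = E(K, 160) = 103; 190 ⊕ 103 = 217.
C1: S = E(K, 103) = 38; 81 ⊕ 38 = 119.
C2: S = E(K, 38) = 229; 77 ⊕ 229 = 168.

C0 = 217, C1 = 119, C2 = 168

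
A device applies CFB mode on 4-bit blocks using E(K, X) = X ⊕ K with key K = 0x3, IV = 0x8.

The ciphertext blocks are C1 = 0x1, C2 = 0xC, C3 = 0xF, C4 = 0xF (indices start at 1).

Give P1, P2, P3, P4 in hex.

P1 = 0xA, P2 = 0xE, P3 = 0x0, P4 = 0x3

CFB decryption: P_i = C_i ⊕ E(K, C_{i−1}), with C_{0} = IV.
P1: E(K, 0x8) = 0xB; 0x1 ⊕ 0xB = 0xA.
P2: E(K, 0x1) = 0x2; 0xC ⊕ 0x2 = 0xE.
P3: E(K, 0xC) = 0xF; 0xF ⊕ 0xF = 0x0.
P4: E(K, 0xF) = 0xC; 0xF ⊕ 0xC = 0x3.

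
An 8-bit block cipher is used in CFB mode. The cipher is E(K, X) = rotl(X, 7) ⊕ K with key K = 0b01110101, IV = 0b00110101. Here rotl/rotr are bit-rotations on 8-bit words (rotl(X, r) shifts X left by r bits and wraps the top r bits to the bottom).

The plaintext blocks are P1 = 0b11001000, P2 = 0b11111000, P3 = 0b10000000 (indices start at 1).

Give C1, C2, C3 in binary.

C1 = 0b00100111, C2 = 0b00011110, C3 = 0b11111010

CFB encryption: C_i = P_i ⊕ E(K, C_{i−1}), with C_{0} = IV.
C1: E(K, 0b00110101) = 0b11101111; 0b11001000 ⊕ 0b11101111 = 0b00100111.
C2: E(K, 0b00100111) = 0b11100110; 0b11111000 ⊕ 0b11100110 = 0b00011110.
C3: E(K, 0b00011110) = 0b01111010; 0b10000000 ⊕ 0b01111010 = 0b11111010.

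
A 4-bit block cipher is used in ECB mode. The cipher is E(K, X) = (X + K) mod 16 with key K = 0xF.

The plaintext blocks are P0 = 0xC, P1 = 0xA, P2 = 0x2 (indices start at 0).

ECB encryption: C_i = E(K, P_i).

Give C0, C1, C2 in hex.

C0: E(K, 0xC) = 0xB.
C1: E(K, 0xA) = 0x9.
C2: E(K, 0x2) = 0x1.

C0 = 0xB, C1 = 0x9, C2 = 0x1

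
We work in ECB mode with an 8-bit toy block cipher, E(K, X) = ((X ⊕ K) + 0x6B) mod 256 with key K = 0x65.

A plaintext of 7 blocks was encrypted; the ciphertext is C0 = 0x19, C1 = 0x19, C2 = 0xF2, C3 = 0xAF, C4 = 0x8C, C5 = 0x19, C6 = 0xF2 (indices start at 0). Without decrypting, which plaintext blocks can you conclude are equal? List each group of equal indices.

P0 = P1 = P5; P2 = P6

ECB encrypts each block independently with the same key, so equal ciphertext blocks imply equal plaintext blocks.
C0 = C1 = C5 = 0x19, so P0 = P1 = P5.
C2 = C6 = 0xF2, so P2 = P6.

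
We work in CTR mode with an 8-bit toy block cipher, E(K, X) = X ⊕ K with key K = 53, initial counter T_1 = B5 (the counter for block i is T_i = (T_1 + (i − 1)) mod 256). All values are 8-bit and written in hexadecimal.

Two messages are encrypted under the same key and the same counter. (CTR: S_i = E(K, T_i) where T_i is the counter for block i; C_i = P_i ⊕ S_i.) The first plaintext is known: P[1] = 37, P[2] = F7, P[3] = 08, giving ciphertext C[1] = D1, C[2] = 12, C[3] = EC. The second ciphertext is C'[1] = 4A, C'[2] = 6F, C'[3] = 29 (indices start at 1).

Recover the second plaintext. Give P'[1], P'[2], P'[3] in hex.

P'[1] = AC, P'[2] = 8A, P'[3] = CD

In CTR with a reused counter, both messages share the same keystream S_i, so C_i ⊕ C'_i = P_i ⊕ P'_i and thus P'_i = P_i ⊕ C_i ⊕ C'_i.
P'[1]: 37 ⊕ D1 ⊕ 4A = AC.
P'[2]: F7 ⊕ 12 ⊕ 6F = 8A.
P'[3]: 08 ⊕ EC ⊕ 29 = CD.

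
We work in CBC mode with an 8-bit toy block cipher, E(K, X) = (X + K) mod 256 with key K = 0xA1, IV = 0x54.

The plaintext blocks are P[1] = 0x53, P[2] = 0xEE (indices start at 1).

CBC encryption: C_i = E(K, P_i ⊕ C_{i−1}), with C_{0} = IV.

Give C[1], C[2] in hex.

C[1] = 0xA8, C[2] = 0xE7

C[1]: P[1] ⊕ 0x54 = 0x07; E(K, 0x07) = 0xA8.
C[2]: P[2] ⊕ 0xA8 = 0x46; E(K, 0x46) = 0xE7.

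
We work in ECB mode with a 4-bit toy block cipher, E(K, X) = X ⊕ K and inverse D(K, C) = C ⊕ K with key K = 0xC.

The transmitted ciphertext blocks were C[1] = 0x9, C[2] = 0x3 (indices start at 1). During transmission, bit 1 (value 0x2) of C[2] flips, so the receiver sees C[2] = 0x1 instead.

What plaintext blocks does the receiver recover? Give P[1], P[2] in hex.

ECB decryption: P_i = D(K, C_i).
Only C[2] changed, to 0x1. In ECB, a change in C_i affects only P_i. Decrypting the received ciphertext:
P[1]: D(K, 0x9) = 0x5.
P[2]: D(K, 0x1) = 0xD.
Blocks that differ from the original plaintext: P[2].

P[1] = 0x5, P[2] = 0xD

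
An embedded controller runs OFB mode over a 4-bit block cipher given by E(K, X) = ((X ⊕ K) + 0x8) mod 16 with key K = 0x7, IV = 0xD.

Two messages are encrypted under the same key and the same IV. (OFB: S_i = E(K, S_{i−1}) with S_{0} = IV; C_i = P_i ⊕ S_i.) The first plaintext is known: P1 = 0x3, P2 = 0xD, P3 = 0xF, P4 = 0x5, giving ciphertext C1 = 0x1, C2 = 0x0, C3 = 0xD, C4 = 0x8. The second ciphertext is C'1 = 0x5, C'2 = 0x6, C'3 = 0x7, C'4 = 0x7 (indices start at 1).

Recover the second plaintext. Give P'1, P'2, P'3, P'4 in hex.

In OFB with a reused IV, both messages share the same keystream S_i, so C_i ⊕ C'_i = P_i ⊕ P'_i and thus P'_i = P_i ⊕ C_i ⊕ C'_i.
P'1: 0x3 ⊕ 0x1 ⊕ 0x5 = 0x7.
P'2: 0xD ⊕ 0x0 ⊕ 0x6 = 0xB.
P'3: 0xF ⊕ 0xD ⊕ 0x7 = 0x5.
P'4: 0x5 ⊕ 0x8 ⊕ 0x7 = 0xA.

P'1 = 0x7, P'2 = 0xB, P'3 = 0x5, P'4 = 0xA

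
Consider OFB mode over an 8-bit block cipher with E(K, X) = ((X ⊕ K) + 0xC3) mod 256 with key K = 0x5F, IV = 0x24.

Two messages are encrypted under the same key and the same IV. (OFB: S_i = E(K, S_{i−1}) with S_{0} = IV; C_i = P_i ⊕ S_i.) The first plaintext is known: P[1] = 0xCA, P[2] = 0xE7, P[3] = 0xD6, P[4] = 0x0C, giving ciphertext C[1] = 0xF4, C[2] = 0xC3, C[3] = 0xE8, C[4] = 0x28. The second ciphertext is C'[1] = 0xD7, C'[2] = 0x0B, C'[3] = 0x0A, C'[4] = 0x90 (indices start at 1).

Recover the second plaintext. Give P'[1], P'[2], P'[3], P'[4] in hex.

P'[1] = 0xE9, P'[2] = 0x2F, P'[3] = 0x34, P'[4] = 0xB4

In OFB with a reused IV, both messages share the same keystream S_i, so C_i ⊕ C'_i = P_i ⊕ P'_i and thus P'_i = P_i ⊕ C_i ⊕ C'_i.
P'[1]: 0xCA ⊕ 0xF4 ⊕ 0xD7 = 0xE9.
P'[2]: 0xE7 ⊕ 0xC3 ⊕ 0x0B = 0x2F.
P'[3]: 0xD6 ⊕ 0xE8 ⊕ 0x0A = 0x34.
P'[4]: 0x0C ⊕ 0x28 ⊕ 0x90 = 0xB4.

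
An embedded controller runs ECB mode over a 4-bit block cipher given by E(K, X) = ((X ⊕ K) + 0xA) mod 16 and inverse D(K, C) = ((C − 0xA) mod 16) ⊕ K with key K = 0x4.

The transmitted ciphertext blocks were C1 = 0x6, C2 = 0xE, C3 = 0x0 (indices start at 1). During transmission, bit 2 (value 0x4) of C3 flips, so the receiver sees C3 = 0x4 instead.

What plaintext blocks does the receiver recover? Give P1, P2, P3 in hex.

ECB decryption: P_i = D(K, C_i).
Only C3 changed, to 0x4. In ECB, a change in C_i affects only P_i. Decrypting the received ciphertext:
P1: D(K, 0x6) = 0x8.
P2: D(K, 0xE) = 0x0.
P3: D(K, 0x4) = 0xE.
Blocks that differ from the original plaintext: P3.

P1 = 0x8, P2 = 0x0, P3 = 0xE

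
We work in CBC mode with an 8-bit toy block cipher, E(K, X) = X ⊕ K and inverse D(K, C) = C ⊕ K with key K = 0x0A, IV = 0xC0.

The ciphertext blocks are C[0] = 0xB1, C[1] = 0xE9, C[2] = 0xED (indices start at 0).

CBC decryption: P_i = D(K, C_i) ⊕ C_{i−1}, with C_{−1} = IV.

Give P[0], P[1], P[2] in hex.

P[0] = 0x7B, P[1] = 0x52, P[2] = 0x0E

P[0]: D(K, 0xB1) = 0xBB; 0xBB ⊕ 0xC0 = 0x7B.
P[1]: D(K, 0xE9) = 0xE3; 0xE3 ⊕ 0xB1 = 0x52.
P[2]: D(K, 0xED) = 0xE7; 0xE7 ⊕ 0xE9 = 0x0E.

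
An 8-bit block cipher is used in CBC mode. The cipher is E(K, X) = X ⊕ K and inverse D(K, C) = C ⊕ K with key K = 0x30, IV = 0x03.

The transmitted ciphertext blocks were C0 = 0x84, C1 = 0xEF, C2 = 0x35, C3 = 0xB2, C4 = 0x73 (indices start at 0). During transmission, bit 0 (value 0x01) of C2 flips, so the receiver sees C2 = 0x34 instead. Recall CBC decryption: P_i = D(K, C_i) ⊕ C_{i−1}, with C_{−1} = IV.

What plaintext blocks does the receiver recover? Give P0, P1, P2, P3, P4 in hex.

Only C2 changed, to 0x34. In CBC, a change in C_i garbles P_i and flips the same bit in P_{i+1}. Decrypting the received ciphertext:
P0: D(K, 0x84) = 0xB4; 0xB4 ⊕ 0x03 = 0xB7.
P1: D(K, 0xEF) = 0xDF; 0xDF ⊕ 0x84 = 0x5B.
P2: D(K, 0x34) = 0x04; 0x04 ⊕ 0xEF = 0xEB.
P3: D(K, 0xB2) = 0x82; 0x82 ⊕ 0x34 = 0xB6.
P4: D(K, 0x73) = 0x43; 0x43 ⊕ 0xB2 = 0xF1.
Blocks that differ from the original plaintext: P2, P3.

P0 = 0xB7, P1 = 0x5B, P2 = 0xEB, P3 = 0xB6, P4 = 0xF1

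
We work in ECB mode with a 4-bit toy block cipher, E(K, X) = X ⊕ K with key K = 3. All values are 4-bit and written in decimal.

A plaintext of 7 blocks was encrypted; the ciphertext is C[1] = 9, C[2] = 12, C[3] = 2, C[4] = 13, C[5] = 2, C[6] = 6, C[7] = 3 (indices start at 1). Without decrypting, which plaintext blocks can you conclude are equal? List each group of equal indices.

P[3] = P[5]

ECB encrypts each block independently with the same key, so equal ciphertext blocks imply equal plaintext blocks.
C[3] = C[5] = 2, so P[3] = P[5].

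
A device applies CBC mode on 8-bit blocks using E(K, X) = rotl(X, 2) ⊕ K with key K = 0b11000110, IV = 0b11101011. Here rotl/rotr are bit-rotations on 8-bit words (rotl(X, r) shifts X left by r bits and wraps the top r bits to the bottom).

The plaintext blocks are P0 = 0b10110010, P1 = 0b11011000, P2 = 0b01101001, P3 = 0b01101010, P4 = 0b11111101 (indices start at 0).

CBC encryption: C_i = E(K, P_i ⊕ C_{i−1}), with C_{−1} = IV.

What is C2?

C2 = 0b11001111

C0: P0 ⊕ 0b11101011 = 0b01011001; E(K, 0b01011001) = 0b10100011.
C1: P1 ⊕ 0b10100011 = 0b01111011; E(K, 0b01111011) = 0b00101011.
C2: P2 ⊕ 0b00101011 = 0b01000010; E(K, 0b01000010) = 0b11001111.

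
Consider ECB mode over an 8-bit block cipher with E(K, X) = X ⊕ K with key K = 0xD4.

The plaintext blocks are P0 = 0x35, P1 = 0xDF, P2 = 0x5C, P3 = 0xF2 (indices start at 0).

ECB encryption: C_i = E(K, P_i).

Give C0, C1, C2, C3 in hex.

C0: E(K, 0x35) = 0xE1.
C1: E(K, 0xDF) = 0x0B.
C2: E(K, 0x5C) = 0x88.
C3: E(K, 0xF2) = 0x26.

C0 = 0xE1, C1 = 0x0B, C2 = 0x88, C3 = 0x26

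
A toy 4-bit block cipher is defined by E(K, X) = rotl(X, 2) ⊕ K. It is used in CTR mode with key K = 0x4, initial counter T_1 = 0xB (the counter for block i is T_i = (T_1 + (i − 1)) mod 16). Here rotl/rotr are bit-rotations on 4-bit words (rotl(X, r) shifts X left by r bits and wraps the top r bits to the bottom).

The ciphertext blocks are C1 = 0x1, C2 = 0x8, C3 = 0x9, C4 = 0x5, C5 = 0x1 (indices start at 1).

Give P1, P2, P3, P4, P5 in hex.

P1 = 0xB, P2 = 0xF, P3 = 0xA, P4 = 0xA, P5 = 0xA

CTR decryption: S_i = E(K, T_i) where T_i is the counter for block i; P_i = C_i ⊕ S_i.
P1: T = 0xB, S = E(K, T) = 0xA; 0x1 ⊕ 0xA = 0xB.
P2: T = 0xC, S = E(K, T) = 0x7; 0x8 ⊕ 0x7 = 0xF.
P3: T = 0xD, S = E(K, T) = 0x3; 0x9 ⊕ 0x3 = 0xA.
P4: T = 0xE, S = E(K, T) = 0xF; 0x5 ⊕ 0xF = 0xA.
P5: T = 0xF, S = E(K, T) = 0xB; 0x1 ⊕ 0xB = 0xA.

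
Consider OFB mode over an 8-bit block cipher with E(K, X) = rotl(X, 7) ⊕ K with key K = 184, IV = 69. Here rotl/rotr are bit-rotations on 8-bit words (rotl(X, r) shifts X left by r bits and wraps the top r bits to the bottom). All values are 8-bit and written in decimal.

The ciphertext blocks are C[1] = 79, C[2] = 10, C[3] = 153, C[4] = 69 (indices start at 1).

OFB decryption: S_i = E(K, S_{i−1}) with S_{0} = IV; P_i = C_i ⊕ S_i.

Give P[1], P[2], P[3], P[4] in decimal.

P[1]: S = E(K, 69) = 26; 79 ⊕ 26 = 85.
P[2]: S = E(K, 26) = 181; 10 ⊕ 181 = 191.
P[3]: S = E(K, 181) = 98; 153 ⊕ 98 = 251.
P[4]: S = E(K, 98) = 137; 69 ⊕ 137 = 204.

P[1] = 85, P[2] = 191, P[3] = 251, P[4] = 204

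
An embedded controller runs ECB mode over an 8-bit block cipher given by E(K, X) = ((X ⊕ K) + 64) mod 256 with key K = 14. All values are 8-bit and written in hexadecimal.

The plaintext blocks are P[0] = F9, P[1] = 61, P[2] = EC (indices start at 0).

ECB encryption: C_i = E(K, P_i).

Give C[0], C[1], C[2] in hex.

C[0] = 51, C[1] = D9, C[2] = 5C

C[0]: E(K, F9) = 51.
C[1]: E(K, 61) = D9.
C[2]: E(K, EC) = 5C.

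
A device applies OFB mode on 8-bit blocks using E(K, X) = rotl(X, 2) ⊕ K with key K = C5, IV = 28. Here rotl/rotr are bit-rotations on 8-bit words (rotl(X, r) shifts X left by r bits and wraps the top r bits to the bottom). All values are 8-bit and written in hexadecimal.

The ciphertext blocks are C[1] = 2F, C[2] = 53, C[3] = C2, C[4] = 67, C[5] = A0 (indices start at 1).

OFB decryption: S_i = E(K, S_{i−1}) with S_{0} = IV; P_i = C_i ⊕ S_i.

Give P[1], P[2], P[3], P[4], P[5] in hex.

P[1]: S = E(K, 28) = 65; 2F ⊕ 65 = 4A.
P[2]: S = E(K, 65) = 50; 53 ⊕ 50 = 03.
P[3]: S = E(K, 50) = 84; C2 ⊕ 84 = 46.
P[4]: S = E(K, 84) = D7; 67 ⊕ D7 = B0.
P[5]: S = E(K, D7) = 9A; A0 ⊕ 9A = 3A.

P[1] = 4A, P[2] = 03, P[3] = 46, P[4] = B0, P[5] = 3A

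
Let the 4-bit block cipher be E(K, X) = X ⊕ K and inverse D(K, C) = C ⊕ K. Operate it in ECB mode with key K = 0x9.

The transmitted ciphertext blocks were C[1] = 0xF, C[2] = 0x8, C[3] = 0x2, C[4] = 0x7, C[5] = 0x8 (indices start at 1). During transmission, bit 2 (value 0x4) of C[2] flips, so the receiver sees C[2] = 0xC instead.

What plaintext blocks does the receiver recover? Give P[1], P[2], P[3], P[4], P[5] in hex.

P[1] = 0x6, P[2] = 0x5, P[3] = 0xB, P[4] = 0xE, P[5] = 0x1

ECB decryption: P_i = D(K, C_i).
Only C[2] changed, to 0xC. In ECB, a change in C_i affects only P_i. Decrypting the received ciphertext:
P[1]: D(K, 0xF) = 0x6.
P[2]: D(K, 0xC) = 0x5.
P[3]: D(K, 0x2) = 0xB.
P[4]: D(K, 0x7) = 0xE.
P[5]: D(K, 0x8) = 0x1.
Blocks that differ from the original plaintext: P[2].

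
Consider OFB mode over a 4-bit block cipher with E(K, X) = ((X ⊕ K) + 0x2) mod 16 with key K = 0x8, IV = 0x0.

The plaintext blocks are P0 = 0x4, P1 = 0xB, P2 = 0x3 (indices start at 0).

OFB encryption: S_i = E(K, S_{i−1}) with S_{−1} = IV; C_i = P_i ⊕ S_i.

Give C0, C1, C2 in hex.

C0: S = E(K, 0x0) = 0xA; 0x4 ⊕ 0xA = 0xE.
C1: S = E(K, 0xA) = 0x4; 0xB ⊕ 0x4 = 0xF.
C2: S = E(K, 0x4) = 0xE; 0x3 ⊕ 0xE = 0xD.

C0 = 0xE, C1 = 0xF, C2 = 0xD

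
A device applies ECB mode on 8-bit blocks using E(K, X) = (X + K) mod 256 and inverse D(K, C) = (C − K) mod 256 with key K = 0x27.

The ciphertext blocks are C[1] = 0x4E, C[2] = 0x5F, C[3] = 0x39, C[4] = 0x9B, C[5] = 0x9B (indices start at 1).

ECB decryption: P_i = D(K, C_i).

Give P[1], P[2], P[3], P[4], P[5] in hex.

P[1]: D(K, 0x4E) = 0x27.
P[2]: D(K, 0x5F) = 0x38.
P[3]: D(K, 0x39) = 0x12.
P[4]: D(K, 0x9B) = 0x74.
P[5]: D(K, 0x9B) = 0x74.

P[1] = 0x27, P[2] = 0x38, P[3] = 0x12, P[4] = 0x74, P[5] = 0x74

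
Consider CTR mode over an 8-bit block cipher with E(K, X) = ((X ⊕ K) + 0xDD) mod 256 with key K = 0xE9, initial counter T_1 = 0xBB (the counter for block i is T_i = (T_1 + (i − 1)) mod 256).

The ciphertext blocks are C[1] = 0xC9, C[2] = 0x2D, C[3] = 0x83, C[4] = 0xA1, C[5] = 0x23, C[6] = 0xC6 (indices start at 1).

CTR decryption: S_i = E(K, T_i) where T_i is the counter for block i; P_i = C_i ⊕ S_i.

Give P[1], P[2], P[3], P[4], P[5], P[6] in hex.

P[1] = 0xE6, P[2] = 0x1F, P[3] = 0xB2, P[4] = 0x95, P[5] = 0x10, P[6] = 0xC0

P[1]: T = 0xBB, S = E(K, T) = 0x2F; 0xC9 ⊕ 0x2F = 0xE6.
P[2]: T = 0xBC, S = E(K, T) = 0x32; 0x2D ⊕ 0x32 = 0x1F.
P[3]: T = 0xBD, S = E(K, T) = 0x31; 0x83 ⊕ 0x31 = 0xB2.
P[4]: T = 0xBE, S = E(K, T) = 0x34; 0xA1 ⊕ 0x34 = 0x95.
P[5]: T = 0xBF, S = E(K, T) = 0x33; 0x23 ⊕ 0x33 = 0x10.
P[6]: T = 0xC0, S = E(K, T) = 0x06; 0xC6 ⊕ 0x06 = 0xC0.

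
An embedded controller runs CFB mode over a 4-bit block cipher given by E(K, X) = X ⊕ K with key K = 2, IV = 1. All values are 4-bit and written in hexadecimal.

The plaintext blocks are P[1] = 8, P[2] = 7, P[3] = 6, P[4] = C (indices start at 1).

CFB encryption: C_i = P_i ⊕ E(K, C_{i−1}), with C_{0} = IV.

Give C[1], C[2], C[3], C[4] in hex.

C[1]: E(K, 1) = 3; 8 ⊕ 3 = B.
C[2]: E(K, B) = 9; 7 ⊕ 9 = E.
C[3]: E(K, E) = C; 6 ⊕ C = A.
C[4]: E(K, A) = 8; C ⊕ 8 = 4.

C[1] = B, C[2] = E, C[3] = A, C[4] = 4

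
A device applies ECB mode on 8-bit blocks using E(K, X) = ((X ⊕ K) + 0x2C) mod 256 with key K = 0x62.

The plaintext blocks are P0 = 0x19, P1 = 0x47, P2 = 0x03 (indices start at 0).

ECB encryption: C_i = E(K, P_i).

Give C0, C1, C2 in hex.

C0: E(K, 0x19) = 0xA7.
C1: E(K, 0x47) = 0x51.
C2: E(K, 0x03) = 0x8D.

C0 = 0xA7, C1 = 0x51, C2 = 0x8D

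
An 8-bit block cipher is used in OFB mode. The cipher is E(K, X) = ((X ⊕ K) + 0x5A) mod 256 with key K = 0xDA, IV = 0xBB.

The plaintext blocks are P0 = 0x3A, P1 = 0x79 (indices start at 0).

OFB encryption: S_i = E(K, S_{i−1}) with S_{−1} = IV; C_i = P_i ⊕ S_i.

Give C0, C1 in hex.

C0 = 0x81, C1 = 0xC2

C0: S = E(K, 0xBB) = 0xBB; 0x3A ⊕ 0xBB = 0x81.
C1: S = E(K, 0xBB) = 0xBB; 0x79 ⊕ 0xBB = 0xC2.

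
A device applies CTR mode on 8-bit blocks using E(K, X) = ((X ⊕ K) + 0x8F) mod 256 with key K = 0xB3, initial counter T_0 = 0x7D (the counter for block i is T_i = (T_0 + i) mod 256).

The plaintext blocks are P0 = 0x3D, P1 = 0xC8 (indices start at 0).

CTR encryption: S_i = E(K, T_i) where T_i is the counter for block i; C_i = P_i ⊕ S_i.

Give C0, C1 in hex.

C0 = 0x60, C1 = 0x94

C0: T = 0x7D, S = E(K, T) = 0x5D; 0x3D ⊕ 0x5D = 0x60.
C1: T = 0x7E, S = E(K, T) = 0x5C; 0xC8 ⊕ 0x5C = 0x94.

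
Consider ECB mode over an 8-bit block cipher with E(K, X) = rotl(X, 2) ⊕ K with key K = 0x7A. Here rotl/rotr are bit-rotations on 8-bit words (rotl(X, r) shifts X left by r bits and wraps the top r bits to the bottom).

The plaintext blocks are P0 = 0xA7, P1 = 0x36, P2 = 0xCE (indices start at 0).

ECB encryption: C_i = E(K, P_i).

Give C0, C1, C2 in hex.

C0: E(K, 0xA7) = 0xE4.
C1: E(K, 0x36) = 0xA2.
C2: E(K, 0xCE) = 0x41.

C0 = 0xE4, C1 = 0xA2, C2 = 0x41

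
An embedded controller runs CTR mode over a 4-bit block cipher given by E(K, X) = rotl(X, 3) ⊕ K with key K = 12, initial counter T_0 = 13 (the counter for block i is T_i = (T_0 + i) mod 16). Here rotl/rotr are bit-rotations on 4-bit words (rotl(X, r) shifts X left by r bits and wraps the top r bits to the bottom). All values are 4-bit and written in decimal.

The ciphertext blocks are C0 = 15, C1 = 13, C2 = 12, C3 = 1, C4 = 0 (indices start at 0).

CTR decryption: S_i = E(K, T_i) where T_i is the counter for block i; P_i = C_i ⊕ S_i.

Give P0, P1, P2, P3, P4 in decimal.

P0 = 13, P1 = 6, P2 = 15, P3 = 13, P4 = 4

P0: T = 13, S = E(K, T) = 2; 15 ⊕ 2 = 13.
P1: T = 14, S = E(K, T) = 11; 13 ⊕ 11 = 6.
P2: T = 15, S = E(K, T) = 3; 12 ⊕ 3 = 15.
P3: T = 0, S = E(K, T) = 12; 1 ⊕ 12 = 13.
P4: T = 1, S = E(K, T) = 4; 0 ⊕ 4 = 4.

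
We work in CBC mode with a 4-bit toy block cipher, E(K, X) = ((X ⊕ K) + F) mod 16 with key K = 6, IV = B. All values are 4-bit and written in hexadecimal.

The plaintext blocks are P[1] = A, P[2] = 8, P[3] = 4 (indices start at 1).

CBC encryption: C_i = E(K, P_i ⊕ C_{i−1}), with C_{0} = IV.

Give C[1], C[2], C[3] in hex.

C[1] = 6, C[2] = 7, C[3] = 4

C[1]: P[1] ⊕ B = 1; E(K, 1) = 6.
C[2]: P[2] ⊕ 6 = E; E(K, E) = 7.
C[3]: P[3] ⊕ 7 = 3; E(K, 3) = 4.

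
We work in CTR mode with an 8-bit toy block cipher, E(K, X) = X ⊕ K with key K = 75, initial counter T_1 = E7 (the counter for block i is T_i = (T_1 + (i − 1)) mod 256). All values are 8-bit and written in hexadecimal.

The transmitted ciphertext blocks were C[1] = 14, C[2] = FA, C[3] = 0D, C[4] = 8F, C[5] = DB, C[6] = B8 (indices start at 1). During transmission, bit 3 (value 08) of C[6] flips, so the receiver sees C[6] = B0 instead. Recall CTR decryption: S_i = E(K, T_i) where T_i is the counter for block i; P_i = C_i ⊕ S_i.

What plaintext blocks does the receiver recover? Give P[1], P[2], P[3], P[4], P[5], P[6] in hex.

Only C[6] changed, to B0. In CTR, a change in C_i flips the same bit in P_i only; the keystream is unaffected. Decrypting the received ciphertext:
P[1]: T = E7, S = E(K, T) = 92; 14 ⊕ 92 = 86.
P[2]: T = E8, S = E(K, T) = 9D; FA ⊕ 9D = 67.
P[3]: T = E9, S = E(K, T) = 9C; 0D ⊕ 9C = 91.
P[4]: T = EA, S = E(K, T) = 9F; 8F ⊕ 9F = 10.
P[5]: T = EB, S = E(K, T) = 9E; DB ⊕ 9E = 45.
P[6]: T = EC, S = E(K, T) = 99; B0 ⊕ 99 = 29.
Blocks that differ from the original plaintext: P[6].

P[1] = 86, P[2] = 67, P[3] = 91, P[4] = 10, P[5] = 45, P[6] = 29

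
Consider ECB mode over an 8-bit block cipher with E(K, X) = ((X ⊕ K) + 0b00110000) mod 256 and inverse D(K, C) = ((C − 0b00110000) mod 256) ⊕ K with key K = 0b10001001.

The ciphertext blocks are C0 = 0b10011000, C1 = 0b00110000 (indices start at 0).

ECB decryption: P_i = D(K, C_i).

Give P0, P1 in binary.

P0: D(K, 0b10011000) = 0b11100001.
P1: D(K, 0b00110000) = 0b10001001.

P0 = 0b11100001, P1 = 0b10001001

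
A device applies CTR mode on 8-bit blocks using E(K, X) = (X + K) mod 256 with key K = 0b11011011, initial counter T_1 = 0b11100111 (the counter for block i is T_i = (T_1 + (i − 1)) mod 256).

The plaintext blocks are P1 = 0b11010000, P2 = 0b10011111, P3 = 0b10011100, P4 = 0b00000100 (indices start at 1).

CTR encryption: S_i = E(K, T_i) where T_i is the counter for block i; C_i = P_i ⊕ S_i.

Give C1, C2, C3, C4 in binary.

C1: T = 0b11100111, S = E(K, T) = 0b11000010; 0b11010000 ⊕ 0b11000010 = 0b00010010.
C2: T = 0b11101000, S = E(K, T) = 0b11000011; 0b10011111 ⊕ 0b11000011 = 0b01011100.
C3: T = 0b11101001, S = E(K, T) = 0b11000100; 0b10011100 ⊕ 0b11000100 = 0b01011000.
C4: T = 0b11101010, S = E(K, T) = 0b11000101; 0b00000100 ⊕ 0b11000101 = 0b11000001.

C1 = 0b00010010, C2 = 0b01011100, C3 = 0b01011000, C4 = 0b11000001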